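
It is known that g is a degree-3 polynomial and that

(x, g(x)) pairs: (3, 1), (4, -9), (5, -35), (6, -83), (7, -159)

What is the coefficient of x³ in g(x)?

First differences: -10, -26, -48, -76. Second differences: -16, -22, -28. Third differences: -6, -6.
Level-3 differences are constant, so g has degree 3.
Fitting a degree-3 polynomial gives g(x) = -x³ + 4x² - x - 5.
The coefficient of x³ is -1.

-1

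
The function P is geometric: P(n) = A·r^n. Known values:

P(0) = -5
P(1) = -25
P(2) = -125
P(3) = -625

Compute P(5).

-15625

Consecutive ratio: -25/(-5) = 5, and -125/(-25) = 5, so r = 5.
Then A·5^0 = -5 gives A = -5, and P(n) = -5·5^n.
P(5) = -5·5^5 = -15625.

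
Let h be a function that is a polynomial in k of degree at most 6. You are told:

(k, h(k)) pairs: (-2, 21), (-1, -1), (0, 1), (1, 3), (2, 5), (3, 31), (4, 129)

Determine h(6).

853

First differences: -22, 2, 2, 2, 26, 98. Second differences: 24, 0, 0, 24, 72. Third differences: -24, 0, 24, 48. Fourth differences: 24, 24, 24.
Level-4 differences are constant, so h has degree 4.
Fitting a degree-4 polynomial gives h(k) = k^4 - 2k³ - k² + 4k + 1.
Then h(6) = 853.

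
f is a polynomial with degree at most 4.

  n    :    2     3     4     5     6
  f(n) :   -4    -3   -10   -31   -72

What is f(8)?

First differences: 1, -7, -21, -41. Second differences: -8, -14, -20. Third differences: -6, -6.
Level-3 differences are constant, so f has degree 3.
Fitting a degree-3 polynomial gives f(n) = -n³ + 5n² - 5n - 6.
Then f(8) = -238.

-238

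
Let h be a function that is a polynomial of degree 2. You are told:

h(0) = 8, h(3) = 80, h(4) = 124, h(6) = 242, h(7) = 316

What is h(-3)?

26

Write h(x) = ax² + bx + c; the 5 given values yield a linear system in the 3 coefficients.
Solving, h(x) = 5x² + 9x + 8.
Then h(-3) = 26.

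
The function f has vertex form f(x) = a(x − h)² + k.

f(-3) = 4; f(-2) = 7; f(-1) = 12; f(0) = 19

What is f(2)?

39

First differences 3, 5, 7; second difference 2 = 2a, so a = 1.
Expanding, the x-coefficient is −2ah = -2h; matching it to the data gives h = -4, and then k = 3.
So f(x) = 1(x + 4)² + 3.
f(2) = 1·6² + 3 = 39.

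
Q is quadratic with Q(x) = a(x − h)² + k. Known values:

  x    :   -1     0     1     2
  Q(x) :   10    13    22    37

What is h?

-1

First differences 3, 9, 15; second difference 6 = 2a, so a = 3.
Expanding, the x-coefficient is −2ah = -6h; matching it to the data gives h = -1, and then k = 10.
So Q(x) = 3(x + 1)² + 10.
Hence h = -1.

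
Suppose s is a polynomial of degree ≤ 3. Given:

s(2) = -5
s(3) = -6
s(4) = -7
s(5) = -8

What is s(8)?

-11

First differences: -1, -1, -1.
Level-1 differences are constant, so s has degree 1.
Fitting a degree-1 polynomial gives s(n) = -n - 3.
Then s(8) = -11.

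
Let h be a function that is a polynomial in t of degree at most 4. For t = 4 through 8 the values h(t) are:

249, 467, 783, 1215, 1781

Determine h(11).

4463

First differences: 218, 316, 432, 566. Second differences: 98, 116, 134. Third differences: 18, 18.
Level-3 differences are constant, so h has degree 3.
Fitting a degree-3 polynomial gives h(t) = 3t³ + 4t² - t - 3.
Then h(11) = 4463.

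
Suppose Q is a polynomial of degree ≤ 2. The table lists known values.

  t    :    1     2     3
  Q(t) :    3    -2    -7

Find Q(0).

8

First differences: -5, -5.
Level-1 differences are constant, so Q has degree 1.
Fitting a degree-1 polynomial gives Q(t) = -5t + 8.
Then Q(0) = 8.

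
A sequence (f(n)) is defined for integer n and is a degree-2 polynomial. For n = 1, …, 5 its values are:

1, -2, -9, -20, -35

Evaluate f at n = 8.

First differences: -3, -7, -11, -15. Second differences: -4, -4, -4.
Level-2 differences are constant, so f has degree 2.
Fitting a degree-2 polynomial gives f(n) = -2n² + 3n.
Then f(8) = -104.

-104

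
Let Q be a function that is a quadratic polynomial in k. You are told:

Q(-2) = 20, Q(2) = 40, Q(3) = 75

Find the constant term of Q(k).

Write Q(k) = ak² + bk + c; the 3 given values yield a linear system in the 3 coefficients.
Solving, Q(k) = 6k² + 5k + 6.
The constant term is Q(0) = 6.

6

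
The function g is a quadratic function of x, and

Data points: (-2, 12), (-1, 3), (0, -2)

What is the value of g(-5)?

Write g(x) = ax² + bx + c; the 3 given values yield a linear system in the 3 coefficients.
Solving, g(x) = 2x² - 3x - 2.
Then g(-5) = 63.

63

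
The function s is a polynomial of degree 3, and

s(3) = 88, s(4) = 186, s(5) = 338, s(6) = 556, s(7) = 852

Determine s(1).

6

Write s(k) = ak³ + bk² + ck + d; the 5 given values yield a linear system in the 4 coefficients.
Solving, s(k) = 2k³ + 3k² + 3k - 2.
Then s(1) = 6.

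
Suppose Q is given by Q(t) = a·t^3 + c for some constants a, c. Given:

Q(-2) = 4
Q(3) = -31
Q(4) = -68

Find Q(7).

From Q(-2) = 4 and Q(3) = -31: -8a + c = 4 and 27a + c = -31.
Subtracting: 35a = -35, so a = -1; then c = 4 − (-1)·(-8) = -4.
So Q(t) = -1t³ − 4, and Q(7) = -347.

-347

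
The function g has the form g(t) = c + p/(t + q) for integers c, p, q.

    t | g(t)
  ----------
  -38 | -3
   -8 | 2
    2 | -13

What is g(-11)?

0

(g(t) − c)(t + q) = p for each data point; the three points give a linear system in c and q, then p follows.
Solving: c = -4, q = 2, p = -36, so g(t) = -4 − 36/(t + 2).
Then g(-11) = -4 − 36/(-9) = 0.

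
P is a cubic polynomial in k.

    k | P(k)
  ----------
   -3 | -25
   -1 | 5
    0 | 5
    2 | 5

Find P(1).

Write P(k) = ak³ + bk² + ck + d; the 4 given values yield a linear system in the 4 coefficients.
Solving, P(k) = k³ - k² - 2k + 5.
Then P(1) = 3.

3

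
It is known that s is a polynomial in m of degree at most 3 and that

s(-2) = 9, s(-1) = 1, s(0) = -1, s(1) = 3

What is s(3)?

29

First differences: -8, -2, 4. Second differences: 6, 6.
Level-2 differences are constant, so s has degree 2.
Fitting a degree-2 polynomial gives s(m) = 3m² + m - 1.
Then s(3) = 29.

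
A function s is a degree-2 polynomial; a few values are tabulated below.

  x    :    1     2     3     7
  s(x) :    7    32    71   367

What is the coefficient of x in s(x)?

4

Write s(x) = ax² + bx + c; the 4 given values yield a linear system in the 3 coefficients.
Solving, s(x) = 7x² + 4x - 4.
The coefficient of x is 4.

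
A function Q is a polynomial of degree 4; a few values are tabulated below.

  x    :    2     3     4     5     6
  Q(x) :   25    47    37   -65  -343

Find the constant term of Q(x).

Write Q(x) = ax^4 + bx³ + cx² + dx + e; the 5 given values yield a linear system in the 5 coefficients.
Solving, Q(x) = -x^4 + 4x³ + 3x² - 4x + 5.
The constant term is Q(0) = 5.

5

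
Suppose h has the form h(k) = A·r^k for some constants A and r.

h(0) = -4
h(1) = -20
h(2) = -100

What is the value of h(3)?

-500

Consecutive ratio: -20/(-4) = 5, and -100/(-20) = 5, so r = 5.
Then A·5^0 = -4 gives A = -4, and h(k) = -4·5^k.
h(3) = -4·5^3 = -500.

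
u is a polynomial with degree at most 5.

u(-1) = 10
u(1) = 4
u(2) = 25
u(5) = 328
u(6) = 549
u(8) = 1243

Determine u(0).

3

Write u(n) = an^5 + bn^4 + cn³ + dn² + en + p; the 6 given values yield a linear system in the 6 coefficients.
Solving, the top 2 coefficients vanish, and u(n) = 2n³ + 4n² - 5n + 3.
Then u(0) = 3.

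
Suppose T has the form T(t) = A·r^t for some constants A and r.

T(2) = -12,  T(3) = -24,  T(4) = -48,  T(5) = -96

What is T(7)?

Consecutive ratio: -24/(-12) = 2, and -48/(-24) = 2, so r = 2.
Then A·2^2 = -12 gives A = -3, and T(t) = -3·2^t.
T(7) = -3·2^7 = -384.

-384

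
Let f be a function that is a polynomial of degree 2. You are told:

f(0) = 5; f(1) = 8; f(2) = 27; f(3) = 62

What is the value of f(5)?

180

Write f(m) = am² + bm + c; the 4 given values yield a linear system in the 3 coefficients.
Solving, f(m) = 8m² - 5m + 5.
Then f(5) = 180.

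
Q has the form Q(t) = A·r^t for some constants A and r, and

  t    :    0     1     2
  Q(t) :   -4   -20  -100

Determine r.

5

Consecutive ratio: -20/(-4) = 5, and -100/(-20) = 5, so r = 5.
Then A·5^0 = -4 gives A = -4, and Q(t) = -4·5^t.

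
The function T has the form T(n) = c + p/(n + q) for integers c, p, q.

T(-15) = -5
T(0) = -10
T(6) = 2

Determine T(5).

(T(n) − c)(n + q) = p for each data point; the three points give a linear system in c and q, then p follows.
Solving: c = -4, q = -3, p = 18, so T(n) = -4 + 18/(n − 3).
Then T(5) = -4 + 18/2 = 5.

5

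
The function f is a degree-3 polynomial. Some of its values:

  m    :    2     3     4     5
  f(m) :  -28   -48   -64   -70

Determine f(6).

Write f(m) = am³ + bm² + cm + d; the 4 given values yield a linear system in the 4 coefficients.
Solving, f(m) = m³ - 7m² - 4m.
Then f(6) = -60.

-60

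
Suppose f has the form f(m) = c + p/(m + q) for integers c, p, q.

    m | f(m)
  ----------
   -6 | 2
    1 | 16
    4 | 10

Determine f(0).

26

(f(m) − c)(m + q) = p for each data point; the three points give a linear system in c and q, then p follows.
Solving: c = 6, q = 1, p = 20, so f(m) = 6 + 20/(m + 1).
Then f(0) = 6 + 20/1 = 26.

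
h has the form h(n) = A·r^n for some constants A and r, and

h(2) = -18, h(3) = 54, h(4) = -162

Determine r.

Consecutive ratio: 54/(-18) = -3, and -162/54 = -3, so r = -3.
Then A·(-3)^2 = -18 gives A = -2, and h(n) = -2·(-3)^n.

-3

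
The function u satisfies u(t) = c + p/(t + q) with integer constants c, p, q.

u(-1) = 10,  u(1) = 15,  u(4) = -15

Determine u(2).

25

(u(t) − c)(t + q) = p for each data point; the three points give a linear system in c and q, then p follows.
Solving: c = 5, q = -3, p = -20, so u(t) = 5 − 20/(t − 3).
Then u(2) = 5 − 20/(-1) = 25.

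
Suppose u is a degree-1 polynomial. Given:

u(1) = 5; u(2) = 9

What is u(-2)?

-7

Write u(k) = ak + b; the 2 given values yield a linear system in the 2 coefficients.
Solving, u(k) = 4k + 1.
Then u(-2) = -7.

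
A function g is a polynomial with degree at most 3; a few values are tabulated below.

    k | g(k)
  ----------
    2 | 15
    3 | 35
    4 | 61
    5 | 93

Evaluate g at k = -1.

First differences: 20, 26, 32. Second differences: 6, 6.
Level-2 differences are constant, so g has degree 2.
Fitting a degree-2 polynomial gives g(k) = 3k² + 5k - 7.
Then g(-1) = -9.

-9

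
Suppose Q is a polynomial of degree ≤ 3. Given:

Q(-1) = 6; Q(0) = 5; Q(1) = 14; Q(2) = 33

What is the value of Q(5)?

Write Q(x) = ax³ + bx² + cx + d; the 4 given values yield a linear system in the 4 coefficients.
Solving, the leading coefficient vanishes, and Q(x) = 5x² + 4x + 5.
Then Q(5) = 150.

150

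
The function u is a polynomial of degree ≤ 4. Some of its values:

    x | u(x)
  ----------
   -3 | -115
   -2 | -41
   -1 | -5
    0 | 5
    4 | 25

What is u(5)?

Write u(x) = ax^4 + bx³ + cx² + dx + e; the 5 given values yield a linear system in the 5 coefficients.
Solving, the leading coefficient vanishes, and u(x) = 2x³ - 7x² + x + 5.
Then u(5) = 85.

85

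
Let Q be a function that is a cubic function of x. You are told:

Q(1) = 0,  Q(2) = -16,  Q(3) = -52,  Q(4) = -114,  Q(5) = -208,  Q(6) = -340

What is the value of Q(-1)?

First differences: -16, -36, -62, -94, -132. Second differences: -20, -26, -32, -38. Third differences: -6, -6, -6.
Level-3 differences are constant, so Q has degree 3.
Fitting a degree-3 polynomial gives Q(x) = -x³ - 4x² + 3x + 2.
Then Q(-1) = -4.

-4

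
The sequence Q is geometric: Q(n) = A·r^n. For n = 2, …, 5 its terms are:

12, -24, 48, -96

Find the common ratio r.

Consecutive ratio: -24/12 = -2, and 48/(-24) = -2, so r = -2.
Then A·(-2)^2 = 12 gives A = 3, and Q(n) = 3·(-2)^n.

-2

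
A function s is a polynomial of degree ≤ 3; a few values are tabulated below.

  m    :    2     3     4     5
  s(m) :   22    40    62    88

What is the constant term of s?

-2

First differences: 18, 22, 26. Second differences: 4, 4.
Level-2 differences are constant, so s has degree 2.
Fitting a degree-2 polynomial gives s(m) = 2m² + 8m - 2.
The constant term is s(0) = -2.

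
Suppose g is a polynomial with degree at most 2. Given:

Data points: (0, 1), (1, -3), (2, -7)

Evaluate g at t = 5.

First differences: -4, -4.
Level-1 differences are constant, so g has degree 1.
Fitting a degree-1 polynomial gives g(t) = -4t + 1.
Then g(5) = -19.

-19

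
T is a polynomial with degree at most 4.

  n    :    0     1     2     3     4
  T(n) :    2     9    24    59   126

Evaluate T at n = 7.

First differences: 7, 15, 35, 67. Second differences: 8, 20, 32. Third differences: 12, 12.
Level-3 differences are constant, so T has degree 3.
Fitting a degree-3 polynomial gives T(n) = 2n³ - 2n² + 7n + 2.
Then T(7) = 639.

639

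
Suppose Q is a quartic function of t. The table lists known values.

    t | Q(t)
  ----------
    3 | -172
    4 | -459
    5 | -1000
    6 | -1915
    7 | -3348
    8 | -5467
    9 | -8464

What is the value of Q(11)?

First differences: -287, -541, -915, -1433, -2119, -2997. Second differences: -254, -374, -518, -686, -878. Third differences: -120, -144, -168, -192. Fourth differences: -24, -24, -24.
Level-4 differences are constant, so Q has degree 4.
Fitting a degree-4 polynomial gives Q(t) = -t^4 - 2t³ - 6t² + 4t + 5.
Then Q(11) = -17980.

-17980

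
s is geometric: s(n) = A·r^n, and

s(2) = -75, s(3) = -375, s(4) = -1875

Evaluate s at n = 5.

Consecutive ratio: -375/(-75) = 5, and -1875/(-375) = 5, so r = 5.
Then A·5^2 = -75 gives A = -3, and s(n) = -3·5^n.
s(5) = -3·5^5 = -9375.

-9375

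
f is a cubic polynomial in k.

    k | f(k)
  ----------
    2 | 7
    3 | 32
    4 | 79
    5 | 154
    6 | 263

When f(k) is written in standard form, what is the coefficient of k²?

2

Write f(k) = ak³ + bk² + ck + d; the 5 given values yield a linear system in the 4 coefficients.
Solving, f(k) = k³ + 2k² - 4k - 1.
The coefficient of k² is 2.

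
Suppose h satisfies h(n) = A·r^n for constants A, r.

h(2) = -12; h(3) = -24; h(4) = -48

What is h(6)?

Consecutive ratio: -24/(-12) = 2, and -48/(-24) = 2, so r = 2.
Then A·2^2 = -12 gives A = -3, and h(n) = -3·2^n.
h(6) = -3·2^6 = -192.

-192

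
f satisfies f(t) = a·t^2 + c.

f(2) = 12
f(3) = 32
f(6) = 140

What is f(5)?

96

From f(2) = 12 and f(3) = 32: 4a + c = 12 and 9a + c = 32.
Subtracting: 5a = 20, so a = 4; then c = 12 − 4·4 = -4.
So f(t) = 4t² − 4, and f(5) = 96.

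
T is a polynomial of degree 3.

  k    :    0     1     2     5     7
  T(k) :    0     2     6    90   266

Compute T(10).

Write T(k) = ak³ + bk² + ck + d; the 5 given values yield a linear system in the 4 coefficients.
Solving, T(k) = k³ - 2k² + 3k.
Then T(10) = 830.

830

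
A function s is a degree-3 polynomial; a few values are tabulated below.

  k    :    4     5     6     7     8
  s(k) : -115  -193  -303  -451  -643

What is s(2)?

Write s(k) = ak³ + bk² + ck + d; the 5 given values yield a linear system in the 4 coefficients.
Solving, s(k) = -k³ - k² - 8k - 3.
Then s(2) = -31.

-31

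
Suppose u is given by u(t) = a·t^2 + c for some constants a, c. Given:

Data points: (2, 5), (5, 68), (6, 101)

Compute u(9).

From u(2) = 5 and u(5) = 68: 4a + c = 5 and 25a + c = 68.
Subtracting: 21a = 63, so a = 3; then c = 5 − 3·4 = -7.
So u(t) = 3t² − 7, and u(9) = 236.

236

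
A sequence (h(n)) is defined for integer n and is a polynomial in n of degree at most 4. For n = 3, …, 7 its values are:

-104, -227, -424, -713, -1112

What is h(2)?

Write h(n) = an^4 + bn³ + cn² + dn + e; the 5 given values yield a linear system in the 5 coefficients.
Solving, the leading coefficient vanishes, and h(n) = -3n³ - n² - 5n + 1.
Then h(2) = -37.

-37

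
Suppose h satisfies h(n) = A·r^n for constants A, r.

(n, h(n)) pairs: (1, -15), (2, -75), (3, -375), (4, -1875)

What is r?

5

Consecutive ratio: -75/(-15) = 5, and -375/(-75) = 5, so r = 5.
Then A·5^1 = -15 gives A = -3, and h(n) = -3·5^n.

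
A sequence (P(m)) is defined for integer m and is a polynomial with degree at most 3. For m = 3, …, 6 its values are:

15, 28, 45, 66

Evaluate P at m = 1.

First differences: 13, 17, 21. Second differences: 4, 4.
Level-2 differences are constant, so P has degree 2.
Fitting a degree-2 polynomial gives P(m) = 2m² - m.
Then P(1) = 1.

1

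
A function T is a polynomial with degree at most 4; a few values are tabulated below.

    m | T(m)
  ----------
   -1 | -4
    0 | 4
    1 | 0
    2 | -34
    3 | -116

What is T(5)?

-496

First differences: 8, -4, -34, -82. Second differences: -12, -30, -48. Third differences: -18, -18.
Level-3 differences are constant, so T has degree 3.
Fitting a degree-3 polynomial gives T(m) = -3m³ - 6m² + 5m + 4.
Then T(5) = -496.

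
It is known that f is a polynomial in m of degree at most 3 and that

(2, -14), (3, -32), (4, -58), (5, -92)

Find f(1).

-4

First differences: -18, -26, -34. Second differences: -8, -8.
Level-2 differences are constant, so f has degree 2.
Fitting a degree-2 polynomial gives f(m) = -4m² + 2m - 2.
Then f(1) = -4.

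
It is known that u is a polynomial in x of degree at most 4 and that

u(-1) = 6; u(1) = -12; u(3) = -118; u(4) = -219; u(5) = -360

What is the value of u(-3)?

-16

Write u(x) = ax^4 + bx³ + cx² + dx + e; the 5 given values yield a linear system in the 5 coefficients.
Solving, the leading coefficient vanishes, and u(x) = -x³ - 8x² - 8x + 5.
Then u(-3) = -16.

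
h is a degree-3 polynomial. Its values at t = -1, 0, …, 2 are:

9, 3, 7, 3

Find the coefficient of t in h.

Write h(t) = at³ + bt² + ct + d; the 4 given values yield a linear system in the 4 coefficients.
Solving, h(t) = -3t³ + 5t² + 2t + 3.
The coefficient of t is 2.

2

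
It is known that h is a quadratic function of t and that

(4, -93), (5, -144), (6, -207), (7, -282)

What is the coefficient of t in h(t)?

First differences: -51, -63, -75. Second differences: -12, -12.
Level-2 differences are constant, so h has degree 2.
Fitting a degree-2 polynomial gives h(t) = -6t² + 3t - 9.
The coefficient of t is 3.

3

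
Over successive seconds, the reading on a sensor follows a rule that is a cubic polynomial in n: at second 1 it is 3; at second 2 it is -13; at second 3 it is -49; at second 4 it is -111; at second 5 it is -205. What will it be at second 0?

Write the value at n as s(n).
First differences: -16, -36, -62, -94. Second differences: -20, -26, -32. Third differences: -6, -6.
Level-3 differences are constant, so s has degree 3.
Fitting a degree-3 polynomial gives s(n) = -n³ - 4n² + 3n + 5.
Then s(0) = 5.

5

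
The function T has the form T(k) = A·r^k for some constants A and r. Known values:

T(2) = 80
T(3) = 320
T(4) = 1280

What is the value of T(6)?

Consecutive ratio: 320/80 = 4, and 1280/320 = 4, so r = 4.
Then A·4^2 = 80 gives A = 5, and T(k) = 5·4^k.
T(6) = 5·4^6 = 20480.

20480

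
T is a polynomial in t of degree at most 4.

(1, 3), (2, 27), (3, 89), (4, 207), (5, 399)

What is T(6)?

First differences: 24, 62, 118, 192. Second differences: 38, 56, 74. Third differences: 18, 18.
Level-3 differences are constant, so T has degree 3.
Fitting a degree-3 polynomial gives T(t) = 3t³ + t² - 1.
Then T(6) = 683.

683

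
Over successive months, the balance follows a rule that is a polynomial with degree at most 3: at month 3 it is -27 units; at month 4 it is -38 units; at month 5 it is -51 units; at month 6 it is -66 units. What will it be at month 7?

Write the value at x as h(x).
First differences: -11, -13, -15. Second differences: -2, -2.
Level-2 differences are constant, so h has degree 2.
Fitting a degree-2 polynomial gives h(x) = -x² - 4x - 6.
Then h(7) = -83.

-83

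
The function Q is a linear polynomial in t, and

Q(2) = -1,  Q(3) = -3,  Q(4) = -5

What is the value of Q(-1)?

5

First differences: -2, -2.
Level-1 differences are constant, so Q has degree 1.
Fitting a degree-1 polynomial gives Q(t) = -2t + 3.
Then Q(-1) = 5.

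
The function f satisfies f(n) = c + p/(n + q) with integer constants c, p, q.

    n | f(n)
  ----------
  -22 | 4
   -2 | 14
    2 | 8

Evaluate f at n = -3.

23

(f(n) − c)(n + q) = p for each data point; the three points give a linear system in c and q, then p follows.
Solving: c = 5, q = 4, p = 18, so f(n) = 5 + 18/(n + 4).
Then f(-3) = 5 + 18/1 = 23.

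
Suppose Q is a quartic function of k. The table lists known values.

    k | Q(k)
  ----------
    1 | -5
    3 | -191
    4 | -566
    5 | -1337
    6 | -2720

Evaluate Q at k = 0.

Write Q(k) = ak^4 + bk³ + ck² + dk + e; the 5 given values yield a linear system in the 5 coefficients.
Solving, Q(k) = -2k^4 - 4k² + 3k - 2.
Then Q(0) = -2.

-2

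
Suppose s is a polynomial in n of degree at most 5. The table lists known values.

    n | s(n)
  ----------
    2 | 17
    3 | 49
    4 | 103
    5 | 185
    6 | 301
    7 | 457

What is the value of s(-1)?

-7

First differences: 32, 54, 82, 116, 156. Second differences: 22, 28, 34, 40. Third differences: 6, 6, 6.
Level-3 differences are constant, so s has degree 3.
Fitting a degree-3 polynomial gives s(n) = n³ + 2n² + 3n - 5.
Then s(-1) = -7.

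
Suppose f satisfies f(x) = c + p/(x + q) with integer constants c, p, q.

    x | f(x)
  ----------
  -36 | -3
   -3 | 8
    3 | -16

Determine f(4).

(f(x) − c)(x + q) = p for each data point; the three points give a linear system in c and q, then p follows.
Solving: c = -4, q = 0, p = -36, so f(x) = -4 − 36/(x + 0).
Then f(4) = -4 − 36/4 = -13.

-13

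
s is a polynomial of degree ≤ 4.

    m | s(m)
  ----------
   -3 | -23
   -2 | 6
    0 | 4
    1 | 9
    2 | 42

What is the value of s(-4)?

-96

Write s(m) = am^4 + bm³ + cm² + dm + e; the 5 given values yield a linear system in the 5 coefficients.
Solving, the leading coefficient vanishes, and s(m) = 3m³ + 5m² - 3m + 4.
Then s(-4) = -96.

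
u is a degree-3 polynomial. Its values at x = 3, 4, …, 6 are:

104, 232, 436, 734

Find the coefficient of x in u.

3

Write u(x) = ax³ + bx² + cx + d; the 4 given values yield a linear system in the 4 coefficients.
Solving, u(x) = 3x³ + 2x² + 3x - 4.
The coefficient of x is 3.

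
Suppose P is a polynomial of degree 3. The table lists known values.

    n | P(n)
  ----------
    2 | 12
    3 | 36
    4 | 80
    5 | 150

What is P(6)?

252

Write P(n) = an³ + bn² + cn + d; the 4 given values yield a linear system in the 4 coefficients.
Solving, P(n) = n³ + n².
Then P(6) = 252.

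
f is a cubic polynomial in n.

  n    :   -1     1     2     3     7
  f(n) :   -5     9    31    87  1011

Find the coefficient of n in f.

Write f(n) = an³ + bn² + cn + d; the 5 given values yield a linear system in the 4 coefficients.
Solving, f(n) = 3n³ - n² + 4n + 3.
The coefficient of n is 4.

4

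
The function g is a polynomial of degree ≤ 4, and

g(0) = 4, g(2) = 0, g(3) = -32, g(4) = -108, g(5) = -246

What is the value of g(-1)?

12

Write g(m) = am^4 + bm³ + cm² + dm + e; the 5 given values yield a linear system in the 5 coefficients.
Solving, the leading coefficient vanishes, and g(m) = -3m³ + 5m² + 4.
Then g(-1) = 12.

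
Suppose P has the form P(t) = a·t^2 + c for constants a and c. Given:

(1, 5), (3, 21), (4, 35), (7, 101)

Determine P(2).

11

From P(1) = 5 and P(3) = 21: 1a + c = 5 and 9a + c = 21.
Subtracting: 8a = 16, so a = 2; then c = 5 − 2·1 = 3.
So P(t) = 2t² + 3, and P(2) = 11.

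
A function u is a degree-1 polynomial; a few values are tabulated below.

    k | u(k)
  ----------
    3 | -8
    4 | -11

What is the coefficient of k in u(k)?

-3

Write u(k) = ak + b; the 2 given values yield a linear system in the 2 coefficients.
Solving, u(k) = -3k + 1.
The coefficient of k is -3.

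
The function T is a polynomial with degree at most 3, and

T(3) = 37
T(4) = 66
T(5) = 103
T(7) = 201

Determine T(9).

331

Write T(m) = am³ + bm² + cm + d; the 4 given values yield a linear system in the 4 coefficients.
Solving, the leading coefficient vanishes, and T(m) = 4m² + m - 2.
Then T(9) = 331.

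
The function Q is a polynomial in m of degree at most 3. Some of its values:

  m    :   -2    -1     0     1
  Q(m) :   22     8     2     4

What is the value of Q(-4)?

74

Write Q(m) = am³ + bm² + cm + d; the 4 given values yield a linear system in the 4 coefficients.
Solving, the leading coefficient vanishes, and Q(m) = 4m² - 2m + 2.
Then Q(-4) = 74.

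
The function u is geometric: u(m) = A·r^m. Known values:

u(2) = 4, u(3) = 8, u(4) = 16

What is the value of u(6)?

Consecutive ratio: 8/4 = 2, and 16/8 = 2, so r = 2.
Then A·2^2 = 4 gives A = 1, and u(m) = 1·2^m.
u(6) = 1·2^6 = 64.

64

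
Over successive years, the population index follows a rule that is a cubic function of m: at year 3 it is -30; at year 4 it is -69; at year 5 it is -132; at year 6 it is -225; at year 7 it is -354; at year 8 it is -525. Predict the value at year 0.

3

Write the value at m as g(m).
First differences: -39, -63, -93, -129, -171. Second differences: -24, -30, -36, -42. Third differences: -6, -6, -6.
Level-3 differences are constant, so g has degree 3.
Fitting a degree-3 polynomial gives g(m) = -m³ - 2m + 3.
Then g(0) = 3.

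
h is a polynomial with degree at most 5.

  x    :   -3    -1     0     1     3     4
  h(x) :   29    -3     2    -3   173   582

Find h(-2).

-12

Write h(x) = ax^5 + bx^4 + cx³ + dx² + ex + p; the 6 given values yield a linear system in the 6 coefficients.
Solving, the leading coefficient vanishes, and h(x) = 2x^4 + 3x³ - 7x² - 3x + 2.
Then h(-2) = -12.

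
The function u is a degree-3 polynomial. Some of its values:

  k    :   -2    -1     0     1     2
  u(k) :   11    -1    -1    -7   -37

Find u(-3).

53

Write u(k) = ak³ + bk² + ck + d; the 5 given values yield a linear system in the 4 coefficients.
Solving, u(k) = -3k³ - 3k² - 1.
Then u(-3) = 53.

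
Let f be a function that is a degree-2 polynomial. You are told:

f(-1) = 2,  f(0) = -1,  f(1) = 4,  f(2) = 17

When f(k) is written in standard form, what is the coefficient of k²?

First differences: -3, 5, 13. Second differences: 8, 8.
Level-2 differences are constant, so f has degree 2.
Fitting a degree-2 polynomial gives f(k) = 4k² + k - 1.
The coefficient of k² is 4.

4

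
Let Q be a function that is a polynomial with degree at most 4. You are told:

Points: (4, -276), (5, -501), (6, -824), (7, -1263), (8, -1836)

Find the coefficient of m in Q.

Write Q(m) = am^4 + bm³ + cm² + dm + e; the 5 given values yield a linear system in the 5 coefficients.
Solving, the leading coefficient vanishes, and Q(m) = -3m³ - 4m² - 6m + 4.
The coefficient of m is -6.

-6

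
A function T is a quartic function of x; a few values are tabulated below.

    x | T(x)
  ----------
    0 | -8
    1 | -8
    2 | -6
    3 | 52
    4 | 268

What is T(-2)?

22

Write T(x) = ax^4 + bx³ + cx² + dx + e; the 5 given values yield a linear system in the 5 coefficients.
Solving, T(x) = 2x^4 - 3x³ - 4x² + 5x - 8.
Then T(-2) = 22.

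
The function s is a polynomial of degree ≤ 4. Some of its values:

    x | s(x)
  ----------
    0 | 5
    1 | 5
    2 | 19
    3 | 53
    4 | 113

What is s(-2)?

23

First differences: 0, 14, 34, 60. Second differences: 14, 20, 26. Third differences: 6, 6.
Level-3 differences are constant, so s has degree 3.
Fitting a degree-3 polynomial gives s(x) = x³ + 4x² - 5x + 5.
Then s(-2) = 23.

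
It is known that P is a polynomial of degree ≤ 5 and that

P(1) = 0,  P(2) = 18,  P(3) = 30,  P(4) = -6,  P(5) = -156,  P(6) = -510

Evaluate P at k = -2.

Write P(k) = ak^5 + bk^4 + ck³ + dk² + ek + p; the 6 given values yield a linear system in the 6 coefficients.
Solving, the leading coefficient vanishes, and P(k) = -k^4 + 3k³ + 4k² - 6.
Then P(-2) = -30.

-30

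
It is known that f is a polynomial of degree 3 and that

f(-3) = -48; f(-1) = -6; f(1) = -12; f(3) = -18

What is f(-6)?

-306

Write f(k) = ak³ + bk² + ck + d; the 4 given values yield a linear system in the 4 coefficients.
Solving, f(k) = k³ - 3k² - 4k - 6.
Then f(-6) = -306.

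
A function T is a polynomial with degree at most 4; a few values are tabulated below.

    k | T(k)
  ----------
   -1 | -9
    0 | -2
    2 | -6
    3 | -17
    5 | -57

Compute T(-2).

Write T(k) = ak^4 + bk³ + ck² + dk + e; the 5 given values yield a linear system in the 5 coefficients.
Solving, the top 2 coefficients vanish, and T(k) = -3k² + 4k - 2.
Then T(-2) = -22.

-22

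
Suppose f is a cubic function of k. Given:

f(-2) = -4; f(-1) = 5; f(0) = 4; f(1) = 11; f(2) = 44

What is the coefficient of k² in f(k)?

4

First differences: 9, -1, 7, 33. Second differences: -10, 8, 26. Third differences: 18, 18.
Level-3 differences are constant, so f has degree 3.
Fitting a degree-3 polynomial gives f(k) = 3k³ + 4k² + 4.
The coefficient of k² is 4.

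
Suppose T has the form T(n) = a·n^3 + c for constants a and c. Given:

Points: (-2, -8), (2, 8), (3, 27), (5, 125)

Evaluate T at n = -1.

-1

From T(-2) = -8 and T(2) = 8: -8a + c = -8 and 8a + c = 8.
Subtracting: 16a = 16, so a = 1; then c = -8 − 1·(-8) = 0.
So T(n) = 1n³ + 0, and T(-1) = -1.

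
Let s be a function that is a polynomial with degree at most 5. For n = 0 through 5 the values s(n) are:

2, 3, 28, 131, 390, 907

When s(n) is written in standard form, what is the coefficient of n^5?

First differences: 1, 25, 103, 259, 517. Second differences: 24, 78, 156, 258. Third differences: 54, 78, 102. Fourth differences: 24, 24.
Level-4 differences are constant, so s has degree 4.
Fitting a degree-4 polynomial gives s(n) = n^4 + 3n³ - 4n² + n + 2.
The coefficient of n^5 is 0.

0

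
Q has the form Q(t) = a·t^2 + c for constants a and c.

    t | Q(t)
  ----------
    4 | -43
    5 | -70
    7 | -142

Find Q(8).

From Q(4) = -43 and Q(5) = -70: 16a + c = -43 and 25a + c = -70.
Subtracting: 9a = -27, so a = -3; then c = -43 − (-3)·16 = 5.
So Q(t) = -3t² + 5, and Q(8) = -187.

-187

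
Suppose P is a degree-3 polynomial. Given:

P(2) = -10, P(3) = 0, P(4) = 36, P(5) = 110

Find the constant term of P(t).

0

Write P(t) = at³ + bt² + ct + d; the 4 given values yield a linear system in the 4 coefficients.
Solving, P(t) = 2t³ - 5t² - 3t.
The constant term is P(0) = 0.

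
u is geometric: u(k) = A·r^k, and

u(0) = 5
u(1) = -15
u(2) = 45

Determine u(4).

405

Consecutive ratio: -15/5 = -3, and 45/(-15) = -3, so r = -3.
Then A·(-3)^0 = 5 gives A = 5, and u(k) = 5·(-3)^k.
u(4) = 5·(-3)^4 = 405.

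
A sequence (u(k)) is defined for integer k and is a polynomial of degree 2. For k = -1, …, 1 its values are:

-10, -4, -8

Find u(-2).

-26

Write u(k) = ak² + bk + c; the 3 given values yield a linear system in the 3 coefficients.
Solving, u(k) = -5k² + k - 4.
Then u(-2) = -26.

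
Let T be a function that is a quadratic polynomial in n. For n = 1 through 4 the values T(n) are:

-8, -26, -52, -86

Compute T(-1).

First differences: -18, -26, -34. Second differences: -8, -8.
Level-2 differences are constant, so T has degree 2.
Fitting a degree-2 polynomial gives T(n) = -4n² - 6n + 2.
Then T(-1) = 4.

4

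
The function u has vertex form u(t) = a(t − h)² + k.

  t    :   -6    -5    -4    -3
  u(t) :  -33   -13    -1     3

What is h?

First differences 20, 12, 4; second difference -8 = 2a, so a = -4.
Expanding, the t-coefficient is −2ah = 8h; matching it to the data gives h = -3, and then k = 3.
So u(t) = -4(t + 3)² + 3.
Hence h = -3.

-3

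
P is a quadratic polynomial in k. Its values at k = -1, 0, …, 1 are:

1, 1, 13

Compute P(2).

37

Write P(k) = ak² + bk + c; the 3 given values yield a linear system in the 3 coefficients.
Solving, P(k) = 6k² + 6k + 1.
Then P(2) = 37.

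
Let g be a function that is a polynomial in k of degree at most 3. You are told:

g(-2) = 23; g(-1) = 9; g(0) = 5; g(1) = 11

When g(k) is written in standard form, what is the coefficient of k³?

0

Write g(k) = ak³ + bk² + ck + d; the 4 given values yield a linear system in the 4 coefficients.
Solving, the leading coefficient vanishes, and g(k) = 5k² + k + 5.
The coefficient of k³ is 0.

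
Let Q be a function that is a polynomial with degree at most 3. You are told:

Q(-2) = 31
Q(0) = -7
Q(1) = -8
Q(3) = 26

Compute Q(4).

61

Write Q(m) = am³ + bm² + cm + d; the 4 given values yield a linear system in the 4 coefficients.
Solving, the leading coefficient vanishes, and Q(m) = 6m² - 7m - 7.
Then Q(4) = 61.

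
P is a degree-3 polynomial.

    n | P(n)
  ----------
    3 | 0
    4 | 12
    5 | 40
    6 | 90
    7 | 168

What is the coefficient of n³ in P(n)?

1

Write P(n) = an³ + bn² + cn + d; the 5 given values yield a linear system in the 4 coefficients.
Solving, P(n) = n³ - 4n² + 3n.
The coefficient of n³ is 1.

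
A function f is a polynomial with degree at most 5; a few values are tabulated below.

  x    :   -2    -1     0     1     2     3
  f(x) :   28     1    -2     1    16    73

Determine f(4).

226

First differences: -27, -3, 3, 15, 57. Second differences: 24, 6, 12, 42. Third differences: -18, 6, 30. Fourth differences: 24, 24.
Level-4 differences are constant, so f has degree 4.
Fitting a degree-4 polynomial gives f(x) = x^4 - x³ + 2x² + x - 2.
Then f(4) = 226.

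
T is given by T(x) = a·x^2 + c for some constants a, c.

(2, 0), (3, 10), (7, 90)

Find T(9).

From T(2) = 0 and T(3) = 10: 4a + c = 0 and 9a + c = 10.
Subtracting: 5a = 10, so a = 2; then c = 0 − 2·4 = -8.
So T(x) = 2x² − 8, and T(9) = 154.

154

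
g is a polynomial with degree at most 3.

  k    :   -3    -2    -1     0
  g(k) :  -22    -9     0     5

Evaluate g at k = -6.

-85

Write g(k) = ak³ + bk² + ck + d; the 4 given values yield a linear system in the 4 coefficients.
Solving, the leading coefficient vanishes, and g(k) = -2k² + 3k + 5.
Then g(-6) = -85.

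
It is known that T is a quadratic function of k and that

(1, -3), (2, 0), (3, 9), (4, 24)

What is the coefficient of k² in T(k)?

3

Write T(k) = ak² + bk + c; the 4 given values yield a linear system in the 3 coefficients.
Solving, T(k) = 3k² - 6k.
The coefficient of k² is 3.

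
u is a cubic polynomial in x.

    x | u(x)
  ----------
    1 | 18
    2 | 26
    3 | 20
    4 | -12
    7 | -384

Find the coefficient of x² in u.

5

Write u(x) = ax³ + bx² + cx + d; the 5 given values yield a linear system in the 4 coefficients.
Solving, u(x) = -2x³ + 5x² + 7x + 8.
The coefficient of x² is 5.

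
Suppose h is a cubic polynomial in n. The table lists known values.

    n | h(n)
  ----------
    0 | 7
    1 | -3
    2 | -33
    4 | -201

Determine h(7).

-903

Write h(n) = an³ + bn² + cn + d; the 4 given values yield a linear system in the 4 coefficients.
Solving, h(n) = -2n³ - 4n² - 4n + 7.
Then h(7) = -903.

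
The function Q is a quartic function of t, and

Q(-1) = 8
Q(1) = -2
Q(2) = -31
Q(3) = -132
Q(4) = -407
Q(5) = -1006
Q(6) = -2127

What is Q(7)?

Write Q(t) = at^4 + bt³ + ct² + dt + e; the 7 given values yield a linear system in the 5 coefficients.
Solving, Q(t) = -2t^4 + 3t³ - 4t² - 8t + 9.
Then Q(7) = -4016.

-4016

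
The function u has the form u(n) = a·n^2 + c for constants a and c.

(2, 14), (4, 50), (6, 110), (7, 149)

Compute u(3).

29

From u(2) = 14 and u(4) = 50: 4a + c = 14 and 16a + c = 50.
Subtracting: 12a = 36, so a = 3; then c = 14 − 3·4 = 2.
So u(n) = 3n² + 2, and u(3) = 29.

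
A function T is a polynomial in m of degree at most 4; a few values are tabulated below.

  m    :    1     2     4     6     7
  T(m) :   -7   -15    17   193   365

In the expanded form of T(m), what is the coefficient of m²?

-6

Write T(m) = am^4 + bm³ + cm² + dm + e; the 5 given values yield a linear system in the 5 coefficients.
Solving, the leading coefficient vanishes, and T(m) = 2m³ - 6m² - 4m + 1.
The coefficient of m² is -6.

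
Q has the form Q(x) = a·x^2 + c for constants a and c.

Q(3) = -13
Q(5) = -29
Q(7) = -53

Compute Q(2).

From Q(3) = -13 and Q(5) = -29: 9a + c = -13 and 25a + c = -29.
Subtracting: 16a = -16, so a = -1; then c = -13 − (-1)·9 = -4.
So Q(x) = -1x² − 4, and Q(2) = -8.

-8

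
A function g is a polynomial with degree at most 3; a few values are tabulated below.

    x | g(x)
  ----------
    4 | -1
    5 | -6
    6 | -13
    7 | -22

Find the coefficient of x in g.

4

Write g(x) = ax³ + bx² + cx + d; the 4 given values yield a linear system in the 4 coefficients.
Solving, the leading coefficient vanishes, and g(x) = -x² + 4x - 1.
The coefficient of x is 4.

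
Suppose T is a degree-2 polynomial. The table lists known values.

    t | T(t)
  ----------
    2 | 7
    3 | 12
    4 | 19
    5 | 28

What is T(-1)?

Write T(t) = at² + bt + c; the 4 given values yield a linear system in the 3 coefficients.
Solving, T(t) = t² + 3.
Then T(-1) = 4.

4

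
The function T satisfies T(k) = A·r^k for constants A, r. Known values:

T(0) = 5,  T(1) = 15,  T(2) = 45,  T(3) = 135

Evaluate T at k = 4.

Consecutive ratio: 15/5 = 3, and 45/15 = 3, so r = 3.
Then A·3^0 = 5 gives A = 5, and T(k) = 5·3^k.
T(4) = 5·3^4 = 405.

405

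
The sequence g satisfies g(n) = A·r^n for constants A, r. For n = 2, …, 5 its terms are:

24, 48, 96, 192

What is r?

2

Consecutive ratio: 48/24 = 2, and 96/48 = 2, so r = 2.
Then A·2^2 = 24 gives A = 6, and g(n) = 6·2^n.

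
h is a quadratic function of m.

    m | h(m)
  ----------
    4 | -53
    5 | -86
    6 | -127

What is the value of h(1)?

-2

Write h(m) = am² + bm + c; the 3 given values yield a linear system in the 3 coefficients.
Solving, h(m) = -4m² + 3m - 1.
Then h(1) = -2.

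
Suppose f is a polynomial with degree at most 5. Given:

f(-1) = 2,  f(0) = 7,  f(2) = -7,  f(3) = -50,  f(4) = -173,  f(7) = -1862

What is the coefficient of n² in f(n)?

Write f(n) = an^5 + bn^4 + cn³ + dn² + en + p; the 6 given values yield a linear system in the 6 coefficients.
Solving, the leading coefficient vanishes, and f(n) = -n^4 + 2n³ - 3n² - n + 7.
The coefficient of n² is -3.

-3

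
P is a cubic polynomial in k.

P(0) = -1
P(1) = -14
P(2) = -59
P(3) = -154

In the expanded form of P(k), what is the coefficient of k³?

-3

Write P(k) = ak³ + bk² + ck + d; the 4 given values yield a linear system in the 4 coefficients.
Solving, P(k) = -3k³ - 7k² - 3k - 1.
The coefficient of k³ is -3.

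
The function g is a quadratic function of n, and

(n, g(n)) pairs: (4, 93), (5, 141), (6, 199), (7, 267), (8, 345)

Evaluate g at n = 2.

First differences: 48, 58, 68, 78. Second differences: 10, 10, 10.
Level-2 differences are constant, so g has degree 2.
Fitting a degree-2 polynomial gives g(n) = 5n² + 3n + 1.
Then g(2) = 27.

27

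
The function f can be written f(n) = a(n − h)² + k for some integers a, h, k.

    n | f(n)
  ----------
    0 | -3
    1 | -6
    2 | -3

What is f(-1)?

First differences -3, 3; second difference 6 = 2a, so a = 3.
Expanding, the n-coefficient is −2ah = -6h; matching it to the data gives h = 1, and then k = -6.
So f(n) = 3(n − 1)² − 6.
f(-1) = 3·(-2)² − 6 = 6.

6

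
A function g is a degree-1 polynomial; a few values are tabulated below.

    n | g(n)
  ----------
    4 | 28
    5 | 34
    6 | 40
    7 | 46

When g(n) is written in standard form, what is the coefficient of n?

Write g(n) = an + b; the 4 given values yield a linear system in the 2 coefficients.
Solving, g(n) = 6n + 4.
The coefficient of n is 6.

6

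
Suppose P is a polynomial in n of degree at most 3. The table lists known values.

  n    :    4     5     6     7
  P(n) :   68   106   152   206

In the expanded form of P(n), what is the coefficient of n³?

Write P(n) = an³ + bn² + cn + d; the 4 given values yield a linear system in the 4 coefficients.
Solving, the leading coefficient vanishes, and P(n) = 4n² + 2n - 4.
The coefficient of n³ is 0.

0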